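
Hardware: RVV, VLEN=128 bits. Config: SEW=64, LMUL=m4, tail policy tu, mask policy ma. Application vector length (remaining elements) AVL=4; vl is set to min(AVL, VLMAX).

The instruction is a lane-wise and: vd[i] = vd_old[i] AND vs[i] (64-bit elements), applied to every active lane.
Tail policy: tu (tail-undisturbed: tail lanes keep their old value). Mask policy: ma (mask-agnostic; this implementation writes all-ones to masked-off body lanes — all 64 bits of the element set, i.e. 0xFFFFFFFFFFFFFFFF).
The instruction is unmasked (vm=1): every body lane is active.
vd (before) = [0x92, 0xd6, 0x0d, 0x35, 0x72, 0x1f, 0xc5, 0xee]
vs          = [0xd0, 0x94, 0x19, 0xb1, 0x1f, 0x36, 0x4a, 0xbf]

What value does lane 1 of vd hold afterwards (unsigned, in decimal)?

VLMAX = VLEN×LMUL/SEW = 128×4/64 = 8
vl = min(AVL, VLMAX) = min(4, 8) = 4
lane  0: and(0x92,0xd0) ⇒ 0x90
lane  1: and(0xd6,0x94) ⇒ 0x94
lane  2: and(0x0d,0x19) ⇒ 0x09
lane  3: and(0x35,0xb1) ⇒ 0x31
lane  4: tail/keep ⇒ 0x72
lane  5: tail/keep ⇒ 0x1f
lane  6: tail/keep ⇒ 0xc5
lane  7: tail/keep ⇒ 0xee

vd[1] = 148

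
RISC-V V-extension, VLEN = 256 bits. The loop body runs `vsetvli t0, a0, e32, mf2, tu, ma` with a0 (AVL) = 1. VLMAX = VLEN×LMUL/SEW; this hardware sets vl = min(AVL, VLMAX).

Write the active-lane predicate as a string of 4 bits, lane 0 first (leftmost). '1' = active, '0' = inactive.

predicate = 1000

VLMAX = (256 × 1/2) / 32 = 4 lanes
vl ← min(1, 4) = 1
bits (lane 0 leftmost): 1000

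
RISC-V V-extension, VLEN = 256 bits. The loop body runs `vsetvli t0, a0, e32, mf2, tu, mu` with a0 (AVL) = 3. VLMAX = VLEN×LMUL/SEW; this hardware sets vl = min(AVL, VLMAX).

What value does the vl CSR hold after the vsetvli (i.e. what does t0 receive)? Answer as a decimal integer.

vl = 3

VLMAX = VLEN×LMUL/SEW = 256×1/2/32 = 4
vl = min(AVL, VLMAX) = min(3, 4) = 3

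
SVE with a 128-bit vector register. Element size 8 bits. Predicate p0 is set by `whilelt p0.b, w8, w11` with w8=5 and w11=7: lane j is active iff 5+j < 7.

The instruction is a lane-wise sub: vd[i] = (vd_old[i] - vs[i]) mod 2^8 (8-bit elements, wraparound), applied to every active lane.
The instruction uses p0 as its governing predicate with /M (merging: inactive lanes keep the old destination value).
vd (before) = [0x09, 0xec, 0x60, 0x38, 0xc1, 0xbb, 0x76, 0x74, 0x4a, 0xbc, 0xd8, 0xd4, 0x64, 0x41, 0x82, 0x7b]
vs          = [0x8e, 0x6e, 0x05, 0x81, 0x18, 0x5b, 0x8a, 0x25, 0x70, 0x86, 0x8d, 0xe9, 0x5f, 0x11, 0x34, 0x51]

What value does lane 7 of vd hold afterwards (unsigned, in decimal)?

vd[7] = 116

128-bit reg / 8-bit elem → 16 lanes
active while 5+j < 7, i.e. j ∈ [0,2) capped at 16 ⇒ 2
vd[0] sub(0x09,0x8e) -> 0x7b
vd[1] sub(0xec,0x6e) -> 0x7e
vd[2] tail/keep -> 0x60
vd[3] tail/keep -> 0x38
vd[4] tail/keep -> 0xc1
vd[5] tail/keep -> 0xbb
vd[6] tail/keep -> 0x76
vd[7] tail/keep -> 0x74
vd[8] tail/keep -> 0x4a
vd[9] tail/keep -> 0xbc
vd[10] tail/keep -> 0xd8
vd[11] tail/keep -> 0xd4
vd[12] tail/keep -> 0x64
vd[13] tail/keep -> 0x41
vd[14] tail/keep -> 0x82
vd[15] tail/keep -> 0x7b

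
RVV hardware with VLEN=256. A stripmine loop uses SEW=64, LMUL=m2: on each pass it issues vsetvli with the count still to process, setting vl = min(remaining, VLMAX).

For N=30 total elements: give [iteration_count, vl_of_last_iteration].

VLMAX = (256 × 2) / 64 = 8 lanes
iterations = ceil(30/8) = 4; final-pass vl = 6

[iterations, last_vl] = [4, 6]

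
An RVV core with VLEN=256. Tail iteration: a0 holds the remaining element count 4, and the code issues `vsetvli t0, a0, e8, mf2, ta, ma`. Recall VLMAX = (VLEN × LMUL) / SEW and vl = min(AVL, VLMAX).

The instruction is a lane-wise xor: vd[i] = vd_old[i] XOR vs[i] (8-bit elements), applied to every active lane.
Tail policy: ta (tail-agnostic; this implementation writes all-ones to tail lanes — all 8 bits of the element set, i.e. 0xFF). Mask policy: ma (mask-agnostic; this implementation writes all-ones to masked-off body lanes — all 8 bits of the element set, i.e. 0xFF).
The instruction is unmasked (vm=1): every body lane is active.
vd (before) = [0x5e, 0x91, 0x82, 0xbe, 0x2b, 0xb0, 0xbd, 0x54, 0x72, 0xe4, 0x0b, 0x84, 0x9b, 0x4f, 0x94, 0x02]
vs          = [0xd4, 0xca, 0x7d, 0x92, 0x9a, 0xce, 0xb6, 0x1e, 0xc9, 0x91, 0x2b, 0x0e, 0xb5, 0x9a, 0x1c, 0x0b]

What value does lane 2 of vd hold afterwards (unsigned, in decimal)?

vd[2] = 255

lanes per group: 256·1/2/8 = 16
vl = min(AVL, VLMAX) = min(4, 16) = 4
vd[0] xor(0x5e,0xd4) -> 0x8a
vd[1] xor(0x91,0xca) -> 0x5b
vd[2] xor(0x82,0x7d) -> 0xff
vd[3] xor(0xbe,0x92) -> 0x2c
vd[4] tail/ones -> 0xff
vd[5] tail/ones -> 0xff
vd[6] tail/ones -> 0xff
vd[7] tail/ones -> 0xff
vd[8] tail/ones -> 0xff
vd[9] tail/ones -> 0xff
vd[10] tail/ones -> 0xff
vd[11] tail/ones -> 0xff
vd[12] tail/ones -> 0xff
vd[13] tail/ones -> 0xff
vd[14] tail/ones -> 0xff
vd[15] tail/ones -> 0xff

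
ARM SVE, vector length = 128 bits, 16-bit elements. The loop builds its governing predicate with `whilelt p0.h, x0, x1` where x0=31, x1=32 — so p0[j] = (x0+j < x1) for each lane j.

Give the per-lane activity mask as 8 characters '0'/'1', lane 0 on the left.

predicate = 10000000

lane count: 128 div 16 = 8
p0[j] = (31+j < 32); true for j=0..0 → 1 lanes set
bits (lane 0 leftmost): 10000000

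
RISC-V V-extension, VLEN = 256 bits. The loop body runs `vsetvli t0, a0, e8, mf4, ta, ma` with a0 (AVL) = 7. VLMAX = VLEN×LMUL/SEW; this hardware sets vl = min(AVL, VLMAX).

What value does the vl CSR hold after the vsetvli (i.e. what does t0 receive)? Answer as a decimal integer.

lanes per group: 256·1/4/8 = 8
vl = min(AVL, VLMAX) = min(7, 8) = 7

vl = 7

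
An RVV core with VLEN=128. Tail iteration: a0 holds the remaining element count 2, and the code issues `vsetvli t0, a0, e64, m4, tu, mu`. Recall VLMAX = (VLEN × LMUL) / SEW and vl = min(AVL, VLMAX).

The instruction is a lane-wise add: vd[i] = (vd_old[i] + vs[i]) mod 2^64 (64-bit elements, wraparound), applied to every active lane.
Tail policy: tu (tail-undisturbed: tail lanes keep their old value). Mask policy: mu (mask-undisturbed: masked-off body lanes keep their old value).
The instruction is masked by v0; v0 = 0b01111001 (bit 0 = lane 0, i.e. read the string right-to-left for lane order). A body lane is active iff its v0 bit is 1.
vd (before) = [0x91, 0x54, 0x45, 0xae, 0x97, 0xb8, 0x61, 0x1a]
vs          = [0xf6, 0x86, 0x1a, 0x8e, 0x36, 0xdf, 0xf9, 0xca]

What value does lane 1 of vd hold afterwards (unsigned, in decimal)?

vd[1] = 84

lanes per group: 128·4/64 = 8
vl ← min(2, 8) = 2
vd[0] add(0x91,0xf6) -> 0x187
vd[1] mask-off/keep -> 0x54
vd[2] tail/keep -> 0x45
vd[3] tail/keep -> 0xae
vd[4] tail/keep -> 0x97
vd[5] tail/keep -> 0xb8
vd[6] tail/keep -> 0x61
vd[7] tail/keep -> 0x1a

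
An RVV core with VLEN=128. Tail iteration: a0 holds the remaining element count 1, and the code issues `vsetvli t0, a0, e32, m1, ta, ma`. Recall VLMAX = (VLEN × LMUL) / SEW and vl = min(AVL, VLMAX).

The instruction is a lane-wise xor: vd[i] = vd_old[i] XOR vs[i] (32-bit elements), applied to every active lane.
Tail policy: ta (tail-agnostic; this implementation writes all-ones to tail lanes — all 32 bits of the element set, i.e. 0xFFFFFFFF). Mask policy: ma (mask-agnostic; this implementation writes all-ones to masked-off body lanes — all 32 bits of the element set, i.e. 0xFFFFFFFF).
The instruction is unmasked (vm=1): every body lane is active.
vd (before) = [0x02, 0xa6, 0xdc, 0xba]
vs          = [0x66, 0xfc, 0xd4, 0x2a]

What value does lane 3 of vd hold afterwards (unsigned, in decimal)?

vd[3] = 4294967295

VLMAX = VLEN×LMUL/SEW = 128×1/32 = 4
vl = min(AVL, VLMAX) = min(1, 4) = 1
  i=0: xor(0x02,0x66) → 100
  i=1: tail/ones → 4294967295
  i=2: tail/ones → 4294967295
  i=3: tail/ones → 4294967295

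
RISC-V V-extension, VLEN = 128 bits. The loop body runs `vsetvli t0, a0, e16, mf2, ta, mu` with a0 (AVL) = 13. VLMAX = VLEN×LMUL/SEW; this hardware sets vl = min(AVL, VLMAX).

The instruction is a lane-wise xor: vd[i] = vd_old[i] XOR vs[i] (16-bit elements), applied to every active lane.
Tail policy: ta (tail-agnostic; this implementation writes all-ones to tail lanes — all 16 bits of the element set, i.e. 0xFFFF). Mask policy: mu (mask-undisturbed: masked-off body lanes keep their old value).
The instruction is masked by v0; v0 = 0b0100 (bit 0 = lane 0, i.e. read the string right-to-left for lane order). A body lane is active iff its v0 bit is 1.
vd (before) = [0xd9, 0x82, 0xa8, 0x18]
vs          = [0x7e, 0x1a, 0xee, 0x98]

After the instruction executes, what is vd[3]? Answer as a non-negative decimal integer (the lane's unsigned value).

lanes per group: 128·1/2/16 = 4
vl ← min(13, 4) = 4
[0] mask-off/keep = 0xd9
[1] mask-off/keep = 0x82
[2] xor(0xa8,0xee) = 0x46
[3] mask-off/keep = 0x18

vd[3] = 24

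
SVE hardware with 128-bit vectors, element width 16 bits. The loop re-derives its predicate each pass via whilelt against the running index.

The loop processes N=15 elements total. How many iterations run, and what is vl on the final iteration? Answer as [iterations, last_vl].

128-bit reg / 16-bit elem → 8 lanes
15 elements at 8/iter → 2 passes, remainder 7 on the last

[iterations, last_vl] = [2, 7]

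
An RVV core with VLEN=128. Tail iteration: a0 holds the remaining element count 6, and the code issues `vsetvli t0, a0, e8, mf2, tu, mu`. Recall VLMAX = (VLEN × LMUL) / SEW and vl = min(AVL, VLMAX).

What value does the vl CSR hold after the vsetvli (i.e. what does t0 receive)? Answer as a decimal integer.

lanes per group: 128·1/2/8 = 8
vl = min(AVL, VLMAX) = min(6, 8) = 6

vl = 6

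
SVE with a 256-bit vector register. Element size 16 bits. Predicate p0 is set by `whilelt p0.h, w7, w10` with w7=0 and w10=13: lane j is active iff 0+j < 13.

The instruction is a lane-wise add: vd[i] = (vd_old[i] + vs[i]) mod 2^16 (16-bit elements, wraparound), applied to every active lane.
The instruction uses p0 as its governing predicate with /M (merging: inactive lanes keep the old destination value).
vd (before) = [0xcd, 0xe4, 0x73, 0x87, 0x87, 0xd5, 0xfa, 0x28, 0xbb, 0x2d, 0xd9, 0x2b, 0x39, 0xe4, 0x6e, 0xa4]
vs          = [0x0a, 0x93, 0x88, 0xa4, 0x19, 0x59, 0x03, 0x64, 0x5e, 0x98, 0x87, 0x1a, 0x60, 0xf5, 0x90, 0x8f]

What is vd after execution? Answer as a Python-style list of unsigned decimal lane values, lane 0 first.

register lanes = 256/16 = 16
p0[j] = (0+j < 13); true for j=0..12 → 13 lanes set
  i=0: add(0xcd,0x0a) → 215
  i=1: add(0xe4,0x93) → 375
  i=2: add(0x73,0x88) → 251
  i=3: add(0x87,0xa4) → 299
  i=4: add(0x87,0x19) → 160
  i=5: add(0xd5,0x59) → 302
  i=6: add(0xfa,0x03) → 253
  i=7: add(0x28,0x64) → 140
  i=8: add(0xbb,0x5e) → 281
  i=9: add(0x2d,0x98) → 197
  i=10: add(0xd9,0x87) → 352
  i=11: add(0x2b,0x1a) → 69
  i=12: add(0x39,0x60) → 153
  i=13: tail/keep → 228
  i=14: tail/keep → 110
  i=15: tail/keep → 164

vd = [215, 375, 251, 299, 160, 302, 253, 140, 281, 197, 352, 69, 153, 228, 110, 164]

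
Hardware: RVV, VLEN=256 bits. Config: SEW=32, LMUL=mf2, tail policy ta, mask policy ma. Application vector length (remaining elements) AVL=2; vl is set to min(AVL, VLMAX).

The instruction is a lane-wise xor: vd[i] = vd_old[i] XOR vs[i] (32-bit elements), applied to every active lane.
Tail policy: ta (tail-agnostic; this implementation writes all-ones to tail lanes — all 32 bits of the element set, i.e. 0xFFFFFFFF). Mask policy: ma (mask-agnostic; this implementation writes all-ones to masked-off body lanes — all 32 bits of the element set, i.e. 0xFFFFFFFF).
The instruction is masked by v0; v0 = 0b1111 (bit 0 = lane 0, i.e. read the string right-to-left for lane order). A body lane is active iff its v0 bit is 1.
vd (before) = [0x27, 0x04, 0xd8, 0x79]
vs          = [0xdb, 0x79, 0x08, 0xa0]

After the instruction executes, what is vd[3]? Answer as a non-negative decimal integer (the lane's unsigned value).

vd[3] = 4294967295

VLMAX = VLEN×LMUL/SEW = 256×1/2/32 = 4
vl ← min(2, 4) = 2
[0] xor(0x27,0xdb) = 0xfc
[1] xor(0x04,0x79) = 0x7d
[2] tail/ones = 0xffffffff
[3] tail/ones = 0xffffffff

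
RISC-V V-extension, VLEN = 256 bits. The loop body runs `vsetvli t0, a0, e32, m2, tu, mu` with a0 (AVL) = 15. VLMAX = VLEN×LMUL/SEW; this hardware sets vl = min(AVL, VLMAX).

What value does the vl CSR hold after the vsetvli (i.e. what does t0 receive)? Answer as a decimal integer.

VLMAX = VLEN×LMUL/SEW = 256×2/32 = 16
vl = min(AVL, VLMAX) = min(15, 16) = 15

vl = 15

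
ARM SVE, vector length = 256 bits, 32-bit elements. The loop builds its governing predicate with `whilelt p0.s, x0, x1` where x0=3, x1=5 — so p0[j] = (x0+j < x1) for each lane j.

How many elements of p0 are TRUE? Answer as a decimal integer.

vl = 2

register lanes = 256/32 = 8
p0[j] = (3+j < 5); true for j=0..1 → 2 lanes set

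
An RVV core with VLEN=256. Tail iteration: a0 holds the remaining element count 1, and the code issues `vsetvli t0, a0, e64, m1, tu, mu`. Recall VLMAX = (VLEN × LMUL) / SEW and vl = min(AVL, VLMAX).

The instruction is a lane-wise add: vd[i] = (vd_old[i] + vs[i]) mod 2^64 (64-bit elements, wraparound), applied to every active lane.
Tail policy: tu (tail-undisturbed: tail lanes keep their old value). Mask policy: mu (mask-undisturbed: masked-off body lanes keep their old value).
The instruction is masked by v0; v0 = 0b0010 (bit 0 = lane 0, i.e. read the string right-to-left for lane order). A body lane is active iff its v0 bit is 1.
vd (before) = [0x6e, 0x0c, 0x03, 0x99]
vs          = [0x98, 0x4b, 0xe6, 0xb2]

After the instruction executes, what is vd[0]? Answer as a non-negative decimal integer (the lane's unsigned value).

vd[0] = 110

VLMAX = VLEN×LMUL/SEW = 256×1/64 = 4
vl ← min(1, 4) = 1
lane  0: mask-off/keep ⇒ 0x6e
lane  1: tail/keep ⇒ 0x0c
lane  2: tail/keep ⇒ 0x03
lane  3: tail/keep ⇒ 0x99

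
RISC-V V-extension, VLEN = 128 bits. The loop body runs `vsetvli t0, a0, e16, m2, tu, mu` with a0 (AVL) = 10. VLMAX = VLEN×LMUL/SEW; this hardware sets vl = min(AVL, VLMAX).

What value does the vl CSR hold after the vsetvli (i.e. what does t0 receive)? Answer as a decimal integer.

vl = 10

VLMAX = VLEN×LMUL/SEW = 128×2/16 = 16
vl ← min(10, 16) = 10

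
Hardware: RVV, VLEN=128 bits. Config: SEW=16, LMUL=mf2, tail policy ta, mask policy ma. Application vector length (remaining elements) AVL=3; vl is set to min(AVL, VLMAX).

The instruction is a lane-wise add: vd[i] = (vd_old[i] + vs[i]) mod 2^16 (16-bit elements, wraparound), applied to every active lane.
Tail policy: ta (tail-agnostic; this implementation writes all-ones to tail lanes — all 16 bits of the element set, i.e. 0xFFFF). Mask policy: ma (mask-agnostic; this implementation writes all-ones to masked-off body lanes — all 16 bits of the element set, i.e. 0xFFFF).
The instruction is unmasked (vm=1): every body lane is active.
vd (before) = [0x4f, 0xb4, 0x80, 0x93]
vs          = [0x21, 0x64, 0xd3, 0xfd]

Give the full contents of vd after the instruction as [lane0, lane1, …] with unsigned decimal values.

VLMAX = (128 × 1/2) / 16 = 4 lanes
AVL=3 ≤ VLMAX=4, so vl = 3
  i=0: add(0x4f,0x21) → 112
  i=1: add(0xb4,0x64) → 280
  i=2: add(0x80,0xd3) → 339
  i=3: tail/ones → 65535

vd = [112, 280, 339, 65535]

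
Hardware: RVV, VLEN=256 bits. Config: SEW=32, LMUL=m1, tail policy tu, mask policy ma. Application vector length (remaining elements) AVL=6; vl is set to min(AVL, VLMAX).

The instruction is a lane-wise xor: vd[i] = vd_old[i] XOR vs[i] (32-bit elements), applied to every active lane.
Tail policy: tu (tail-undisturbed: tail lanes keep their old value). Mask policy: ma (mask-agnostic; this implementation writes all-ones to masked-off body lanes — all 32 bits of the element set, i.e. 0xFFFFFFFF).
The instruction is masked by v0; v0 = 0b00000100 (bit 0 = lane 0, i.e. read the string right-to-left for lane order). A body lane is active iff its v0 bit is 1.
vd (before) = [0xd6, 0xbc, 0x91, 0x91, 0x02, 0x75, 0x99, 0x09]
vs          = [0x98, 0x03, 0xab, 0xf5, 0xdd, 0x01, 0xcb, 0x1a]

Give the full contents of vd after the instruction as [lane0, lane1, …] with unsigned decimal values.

VLMAX = (256 × 1) / 32 = 8 lanes
vl = min(AVL, VLMAX) = min(6, 8) = 6
  i=0: mask-off/ones → 4294967295
  i=1: mask-off/ones → 4294967295
  i=2: xor(0x91,0xab) → 58
  i=3: mask-off/ones → 4294967295
  i=4: mask-off/ones → 4294967295
  i=5: mask-off/ones → 4294967295
  i=6: tail/keep → 153
  i=7: tail/keep → 9

vd = [4294967295, 4294967295, 58, 4294967295, 4294967295, 4294967295, 153, 9]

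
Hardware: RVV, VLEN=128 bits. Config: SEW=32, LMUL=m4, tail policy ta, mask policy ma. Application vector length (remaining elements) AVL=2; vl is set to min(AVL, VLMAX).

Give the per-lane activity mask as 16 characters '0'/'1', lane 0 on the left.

VLMAX = (128 × 4) / 32 = 16 lanes
AVL=2 ≤ VLMAX=16, so vl = 2
bits (lane 0 leftmost): 1100000000000000

predicate = 1100000000000000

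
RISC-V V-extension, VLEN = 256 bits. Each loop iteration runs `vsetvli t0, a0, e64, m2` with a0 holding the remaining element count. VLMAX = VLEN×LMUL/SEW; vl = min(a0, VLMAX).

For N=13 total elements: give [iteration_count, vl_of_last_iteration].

VLMAX = (256 × 2) / 64 = 8 lanes
iterations = ceil(13/8) = 2; final-pass vl = 5

[iterations, last_vl] = [2, 5]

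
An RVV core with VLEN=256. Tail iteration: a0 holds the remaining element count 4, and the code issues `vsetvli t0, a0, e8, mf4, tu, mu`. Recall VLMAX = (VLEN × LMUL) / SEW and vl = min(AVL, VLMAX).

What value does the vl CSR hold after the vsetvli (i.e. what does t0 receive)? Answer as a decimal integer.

VLMAX = VLEN×LMUL/SEW = 256×1/4/8 = 8
AVL=4 ≤ VLMAX=8, so vl = 4

vl = 4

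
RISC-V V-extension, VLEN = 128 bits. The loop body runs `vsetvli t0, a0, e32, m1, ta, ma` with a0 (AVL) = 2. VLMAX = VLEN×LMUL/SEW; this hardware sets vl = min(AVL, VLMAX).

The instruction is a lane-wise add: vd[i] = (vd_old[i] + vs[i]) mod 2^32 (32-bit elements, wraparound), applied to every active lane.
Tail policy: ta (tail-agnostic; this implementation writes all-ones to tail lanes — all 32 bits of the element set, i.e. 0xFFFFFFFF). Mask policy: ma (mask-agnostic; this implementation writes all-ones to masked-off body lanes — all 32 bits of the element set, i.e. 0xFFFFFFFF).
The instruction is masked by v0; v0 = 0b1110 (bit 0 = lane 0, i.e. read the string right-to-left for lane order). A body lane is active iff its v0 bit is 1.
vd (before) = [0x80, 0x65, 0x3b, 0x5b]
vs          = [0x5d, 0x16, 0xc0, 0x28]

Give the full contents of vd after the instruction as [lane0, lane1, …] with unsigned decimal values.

vd = [4294967295, 123, 4294967295, 4294967295]

VLMAX = (128 × 1) / 32 = 4 lanes
AVL=2 ≤ VLMAX=4, so vl = 2
[0] mask-off/ones = 0xffffffff
[1] add(0x65,0x16) = 0x7b
[2] tail/ones = 0xffffffff
[3] tail/ones = 0xffffffff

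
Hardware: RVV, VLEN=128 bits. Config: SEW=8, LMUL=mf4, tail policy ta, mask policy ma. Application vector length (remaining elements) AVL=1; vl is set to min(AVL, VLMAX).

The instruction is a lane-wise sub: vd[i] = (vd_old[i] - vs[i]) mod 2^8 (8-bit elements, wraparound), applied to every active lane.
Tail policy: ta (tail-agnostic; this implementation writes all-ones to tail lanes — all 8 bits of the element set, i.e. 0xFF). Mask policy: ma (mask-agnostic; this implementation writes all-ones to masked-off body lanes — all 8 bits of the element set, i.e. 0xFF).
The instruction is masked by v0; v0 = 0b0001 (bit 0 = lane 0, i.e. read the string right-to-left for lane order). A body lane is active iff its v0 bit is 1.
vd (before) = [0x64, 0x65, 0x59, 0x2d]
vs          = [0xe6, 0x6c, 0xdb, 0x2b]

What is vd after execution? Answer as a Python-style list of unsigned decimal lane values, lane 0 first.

VLMAX = VLEN×LMUL/SEW = 128×1/4/8 = 4
vl = min(AVL, VLMAX) = min(1, 4) = 1
  i=0: sub(0x64,0xe6) → 126
  i=1: tail/ones → 255
  i=2: tail/ones → 255
  i=3: tail/ones → 255

vd = [126, 255, 255, 255]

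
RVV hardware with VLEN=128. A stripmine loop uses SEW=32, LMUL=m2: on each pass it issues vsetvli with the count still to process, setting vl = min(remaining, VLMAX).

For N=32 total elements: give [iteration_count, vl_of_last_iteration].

[iterations, last_vl] = [4, 8]

lanes per group: 128·2/32 = 8
N=32: ⌈32/8⌉ = 4 iters; last vl = 32 − 3×8 = 8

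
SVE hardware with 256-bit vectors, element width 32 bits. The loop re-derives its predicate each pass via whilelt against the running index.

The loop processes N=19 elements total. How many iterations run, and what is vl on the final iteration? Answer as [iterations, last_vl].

[iterations, last_vl] = [3, 3]

register lanes = 256/32 = 8
iterations = ceil(19/8) = 3; final-pass vl = 3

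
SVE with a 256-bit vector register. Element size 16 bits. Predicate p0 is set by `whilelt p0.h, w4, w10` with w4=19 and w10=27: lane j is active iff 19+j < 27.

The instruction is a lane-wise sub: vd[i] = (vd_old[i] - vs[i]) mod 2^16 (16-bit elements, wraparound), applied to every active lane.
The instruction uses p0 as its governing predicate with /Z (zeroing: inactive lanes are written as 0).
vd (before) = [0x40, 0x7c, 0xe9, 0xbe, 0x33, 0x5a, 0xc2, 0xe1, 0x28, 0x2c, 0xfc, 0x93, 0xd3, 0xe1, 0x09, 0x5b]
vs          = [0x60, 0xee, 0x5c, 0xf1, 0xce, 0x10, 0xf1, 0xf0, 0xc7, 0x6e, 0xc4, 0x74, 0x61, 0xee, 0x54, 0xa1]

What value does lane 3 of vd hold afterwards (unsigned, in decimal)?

register lanes = 256/16 = 16
p0[j] = (19+j < 27); true for j=0..7 → 8 lanes set
lane  0: sub(0x40,0x60) ⇒ 0xffe0
lane  1: sub(0x7c,0xee) ⇒ 0xff8e
lane  2: sub(0xe9,0x5c) ⇒ 0x8d
lane  3: sub(0xbe,0xf1) ⇒ 0xffcd
lane  4: sub(0x33,0xce) ⇒ 0xff65
lane  5: sub(0x5a,0x10) ⇒ 0x4a
lane  6: sub(0xc2,0xf1) ⇒ 0xffd1
lane  7: sub(0xe1,0xf0) ⇒ 0xfff1
lane  8: tail/zero ⇒ 0x00
lane  9: tail/zero ⇒ 0x00
lane 10: tail/zero ⇒ 0x00
lane 11: tail/zero ⇒ 0x00
lane 12: tail/zero ⇒ 0x00
lane 13: tail/zero ⇒ 0x00
lane 14: tail/zero ⇒ 0x00
lane 15: tail/zero ⇒ 0x00

vd[3] = 65485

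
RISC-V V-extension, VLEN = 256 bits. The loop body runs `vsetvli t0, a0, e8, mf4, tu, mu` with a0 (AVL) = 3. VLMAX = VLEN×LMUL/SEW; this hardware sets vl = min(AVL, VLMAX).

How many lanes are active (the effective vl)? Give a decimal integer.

VLMAX = VLEN×LMUL/SEW = 256×1/4/8 = 8
vl = min(AVL, VLMAX) = min(3, 8) = 3

vl = 3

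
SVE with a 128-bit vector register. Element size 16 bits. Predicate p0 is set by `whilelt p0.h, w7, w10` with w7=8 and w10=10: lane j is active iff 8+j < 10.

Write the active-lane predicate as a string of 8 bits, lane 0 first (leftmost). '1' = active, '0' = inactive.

predicate = 11000000

128-bit reg / 16-bit elem → 8 lanes
p0[j] = (8+j < 10); true for j=0..1 → 2 lanes set
bits (lane 0 leftmost): 11000000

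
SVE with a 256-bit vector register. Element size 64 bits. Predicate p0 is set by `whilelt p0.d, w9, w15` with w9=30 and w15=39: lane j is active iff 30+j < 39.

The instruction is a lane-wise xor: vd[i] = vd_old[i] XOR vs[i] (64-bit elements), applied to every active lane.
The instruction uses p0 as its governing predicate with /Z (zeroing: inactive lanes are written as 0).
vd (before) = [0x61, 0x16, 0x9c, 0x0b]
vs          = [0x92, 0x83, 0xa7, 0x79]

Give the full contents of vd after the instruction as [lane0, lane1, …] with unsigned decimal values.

vd = [243, 149, 59, 114]

register lanes = 256/64 = 4
p0[j] = (30+j < 39); true for j=0..3 → 4 lanes set
lane  0: xor(0x61,0x92) ⇒ 0xf3
lane  1: xor(0x16,0x83) ⇒ 0x95
lane  2: xor(0x9c,0xa7) ⇒ 0x3b
lane  3: xor(0x0b,0x79) ⇒ 0x72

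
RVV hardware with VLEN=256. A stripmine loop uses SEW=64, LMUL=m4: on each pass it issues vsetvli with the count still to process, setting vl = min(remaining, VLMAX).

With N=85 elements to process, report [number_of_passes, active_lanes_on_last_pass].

[iterations, last_vl] = [6, 5]

VLMAX = (256 × 4) / 64 = 16 lanes
iterations = ceil(85/16) = 6; final-pass vl = 5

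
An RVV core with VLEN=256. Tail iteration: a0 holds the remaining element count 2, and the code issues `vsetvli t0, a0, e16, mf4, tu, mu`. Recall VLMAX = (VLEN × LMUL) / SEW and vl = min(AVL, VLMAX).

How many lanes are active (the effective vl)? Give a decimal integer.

vl = 2

VLMAX = (256 × 1/4) / 16 = 4 lanes
vl ← min(2, 4) = 2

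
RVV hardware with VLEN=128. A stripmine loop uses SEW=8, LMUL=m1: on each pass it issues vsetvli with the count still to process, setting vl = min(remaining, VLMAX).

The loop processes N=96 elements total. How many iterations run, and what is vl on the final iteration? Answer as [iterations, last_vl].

[iterations, last_vl] = [6, 16]

lanes per group: 128·1/8 = 16
N=96: ⌈96/16⌉ = 6 iters; last vl = 96 − 5×16 = 16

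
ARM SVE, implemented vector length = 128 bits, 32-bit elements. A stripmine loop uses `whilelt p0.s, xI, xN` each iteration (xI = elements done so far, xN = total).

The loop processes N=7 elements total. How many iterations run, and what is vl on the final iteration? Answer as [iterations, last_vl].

[iterations, last_vl] = [2, 3]

lane count: 128 div 32 = 4
iterations = ceil(7/4) = 2; final-pass vl = 3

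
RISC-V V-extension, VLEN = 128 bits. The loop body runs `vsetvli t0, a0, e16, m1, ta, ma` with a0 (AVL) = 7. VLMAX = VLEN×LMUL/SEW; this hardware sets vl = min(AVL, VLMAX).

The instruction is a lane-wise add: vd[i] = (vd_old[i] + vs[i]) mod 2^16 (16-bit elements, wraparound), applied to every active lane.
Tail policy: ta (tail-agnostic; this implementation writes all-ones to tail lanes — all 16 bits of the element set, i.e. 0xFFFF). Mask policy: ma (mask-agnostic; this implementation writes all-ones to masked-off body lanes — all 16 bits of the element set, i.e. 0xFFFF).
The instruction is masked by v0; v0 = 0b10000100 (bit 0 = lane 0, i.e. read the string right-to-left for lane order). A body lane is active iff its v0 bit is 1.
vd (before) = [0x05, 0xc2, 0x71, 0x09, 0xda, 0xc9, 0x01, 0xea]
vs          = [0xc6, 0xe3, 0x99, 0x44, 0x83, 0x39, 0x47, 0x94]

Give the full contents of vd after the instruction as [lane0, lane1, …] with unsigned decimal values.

vd = [65535, 65535, 266, 65535, 65535, 65535, 65535, 65535]

VLMAX = (128 × 1) / 16 = 8 lanes
AVL=7 ≤ VLMAX=8, so vl = 7
[0] mask-off/ones = 0xffff
[1] mask-off/ones = 0xffff
[2] add(0x71,0x99) = 0x10a
[3] mask-off/ones = 0xffff
[4] mask-off/ones = 0xffff
[5] mask-off/ones = 0xffff
[6] mask-off/ones = 0xffff
[7] tail/ones = 0xffff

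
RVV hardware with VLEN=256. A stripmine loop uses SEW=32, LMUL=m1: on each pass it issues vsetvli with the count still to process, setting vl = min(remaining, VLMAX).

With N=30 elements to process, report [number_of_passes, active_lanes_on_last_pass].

[iterations, last_vl] = [4, 6]

VLMAX = VLEN×LMUL/SEW = 256×1/32 = 8
iterations = ceil(30/8) = 4; final-pass vl = 6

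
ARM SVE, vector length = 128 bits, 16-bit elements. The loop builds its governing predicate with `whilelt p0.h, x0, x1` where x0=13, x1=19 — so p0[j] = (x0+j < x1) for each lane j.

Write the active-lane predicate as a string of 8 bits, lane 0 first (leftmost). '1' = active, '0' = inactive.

lane count: 128 div 16 = 8
whilelt: lane j active iff 13+j < 19 → j < 6 → 6 active
bits (lane 0 leftmost): 11111100

predicate = 11111100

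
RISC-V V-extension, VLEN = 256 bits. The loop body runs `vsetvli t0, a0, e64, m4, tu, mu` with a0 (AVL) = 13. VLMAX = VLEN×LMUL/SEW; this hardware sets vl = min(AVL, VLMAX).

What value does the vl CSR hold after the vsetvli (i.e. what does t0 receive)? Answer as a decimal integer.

VLMAX = VLEN×LMUL/SEW = 256×4/64 = 16
vl = min(AVL, VLMAX) = min(13, 16) = 13

vl = 13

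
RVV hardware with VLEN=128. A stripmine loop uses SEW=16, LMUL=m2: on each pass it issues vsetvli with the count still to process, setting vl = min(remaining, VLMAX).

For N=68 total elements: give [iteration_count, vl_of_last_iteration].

[iterations, last_vl] = [5, 4]

lanes per group: 128·2/16 = 16
68 elements at 16/iter → 5 passes, remainder 4 on the last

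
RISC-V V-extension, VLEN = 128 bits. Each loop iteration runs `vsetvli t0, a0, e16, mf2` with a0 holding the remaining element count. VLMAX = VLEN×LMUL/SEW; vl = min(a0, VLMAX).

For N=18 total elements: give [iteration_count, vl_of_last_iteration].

[iterations, last_vl] = [5, 2]

lanes per group: 128·1/2/16 = 4
N=18: ⌈18/4⌉ = 5 iters; last vl = 18 − 4×4 = 2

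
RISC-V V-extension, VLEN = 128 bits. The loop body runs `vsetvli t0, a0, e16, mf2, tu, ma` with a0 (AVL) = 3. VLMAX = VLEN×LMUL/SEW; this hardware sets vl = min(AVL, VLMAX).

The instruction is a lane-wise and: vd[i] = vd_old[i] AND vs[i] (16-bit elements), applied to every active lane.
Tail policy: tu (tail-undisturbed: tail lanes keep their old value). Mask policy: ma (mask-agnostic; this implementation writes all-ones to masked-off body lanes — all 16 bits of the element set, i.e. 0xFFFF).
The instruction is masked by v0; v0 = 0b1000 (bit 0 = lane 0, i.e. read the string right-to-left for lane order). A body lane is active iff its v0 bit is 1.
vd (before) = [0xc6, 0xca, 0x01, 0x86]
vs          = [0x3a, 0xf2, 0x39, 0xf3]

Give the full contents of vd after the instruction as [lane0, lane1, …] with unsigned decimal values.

vd = [65535, 65535, 65535, 134]

VLMAX = VLEN×LMUL/SEW = 128×1/2/16 = 4
AVL=3 ≤ VLMAX=4, so vl = 3
[0] mask-off/ones = 0xffff
[1] mask-off/ones = 0xffff
[2] mask-off/ones = 0xffff
[3] tail/keep = 0x86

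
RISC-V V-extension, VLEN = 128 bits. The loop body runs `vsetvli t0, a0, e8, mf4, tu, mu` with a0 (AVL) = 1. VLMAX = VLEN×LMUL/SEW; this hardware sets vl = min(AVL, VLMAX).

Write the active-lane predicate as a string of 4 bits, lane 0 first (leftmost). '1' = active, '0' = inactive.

VLMAX = (128 × 1/4) / 8 = 4 lanes
vl = min(AVL, VLMAX) = min(1, 4) = 1
bits (lane 0 leftmost): 1000

predicate = 1000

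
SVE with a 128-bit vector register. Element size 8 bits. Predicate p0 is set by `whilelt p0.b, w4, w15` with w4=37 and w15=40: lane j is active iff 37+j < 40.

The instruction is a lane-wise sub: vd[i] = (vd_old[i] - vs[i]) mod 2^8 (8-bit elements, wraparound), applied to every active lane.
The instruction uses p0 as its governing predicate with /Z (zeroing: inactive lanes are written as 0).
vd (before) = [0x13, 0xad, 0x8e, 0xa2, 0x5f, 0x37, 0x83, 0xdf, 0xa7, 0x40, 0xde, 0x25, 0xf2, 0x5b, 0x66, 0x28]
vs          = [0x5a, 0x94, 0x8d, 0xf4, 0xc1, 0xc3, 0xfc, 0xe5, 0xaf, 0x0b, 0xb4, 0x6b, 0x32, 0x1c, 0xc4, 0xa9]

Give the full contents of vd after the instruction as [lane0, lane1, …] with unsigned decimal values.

128-bit reg / 8-bit elem → 16 lanes
p0[j] = (37+j < 40); true for j=0..2 → 3 lanes set
vd[0] sub(0x13,0x5a) -> 0xb9
vd[1] sub(0xad,0x94) -> 0x19
vd[2] sub(0x8e,0x8d) -> 0x01
vd[3] tail/zero -> 0x00
vd[4] tail/zero -> 0x00
vd[5] tail/zero -> 0x00
vd[6] tail/zero -> 0x00
vd[7] tail/zero -> 0x00
vd[8] tail/zero -> 0x00
vd[9] tail/zero -> 0x00
vd[10] tail/zero -> 0x00
vd[11] tail/zero -> 0x00
vd[12] tail/zero -> 0x00
vd[13] tail/zero -> 0x00
vd[14] tail/zero -> 0x00
vd[15] tail/zero -> 0x00

vd = [185, 25, 1, 0, 0, 0, 0, 0, 0, 0, 0, 0, 0, 0, 0, 0]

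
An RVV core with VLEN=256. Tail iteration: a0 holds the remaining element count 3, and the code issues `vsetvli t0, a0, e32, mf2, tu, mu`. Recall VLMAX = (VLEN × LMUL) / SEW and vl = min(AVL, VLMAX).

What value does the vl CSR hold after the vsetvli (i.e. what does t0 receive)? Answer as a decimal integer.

VLMAX = VLEN×LMUL/SEW = 256×1/2/32 = 4
vl ← min(3, 4) = 3

vl = 3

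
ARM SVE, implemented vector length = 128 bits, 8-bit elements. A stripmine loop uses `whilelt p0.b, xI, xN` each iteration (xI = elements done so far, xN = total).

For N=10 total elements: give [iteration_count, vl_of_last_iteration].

register lanes = 128/8 = 16
iterations = ceil(10/16) = 1; final-pass vl = 10

[iterations, last_vl] = [1, 10]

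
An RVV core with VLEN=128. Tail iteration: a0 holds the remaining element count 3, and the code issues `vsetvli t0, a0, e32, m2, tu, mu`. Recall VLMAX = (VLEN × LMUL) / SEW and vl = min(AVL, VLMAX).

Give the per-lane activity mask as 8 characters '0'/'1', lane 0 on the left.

predicate = 11100000

VLMAX = VLEN×LMUL/SEW = 128×2/32 = 8
vl ← min(3, 8) = 3
bits (lane 0 leftmost): 11100000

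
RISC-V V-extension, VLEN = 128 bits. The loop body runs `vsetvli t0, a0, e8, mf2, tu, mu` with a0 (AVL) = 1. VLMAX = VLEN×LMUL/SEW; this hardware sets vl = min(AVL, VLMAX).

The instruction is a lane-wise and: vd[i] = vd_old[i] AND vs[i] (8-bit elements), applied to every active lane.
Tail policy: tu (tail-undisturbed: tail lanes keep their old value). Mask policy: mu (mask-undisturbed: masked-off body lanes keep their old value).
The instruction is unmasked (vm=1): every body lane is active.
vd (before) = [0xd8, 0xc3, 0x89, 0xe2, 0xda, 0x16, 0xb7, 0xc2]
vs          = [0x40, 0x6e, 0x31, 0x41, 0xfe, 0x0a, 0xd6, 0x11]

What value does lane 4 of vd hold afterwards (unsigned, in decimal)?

vd[4] = 218

lanes per group: 128·1/2/8 = 8
vl ← min(1, 8) = 1
  i=0: and(0xd8,0x40) → 64
  i=1: tail/keep → 195
  i=2: tail/keep → 137
  i=3: tail/keep → 226
  i=4: tail/keep → 218
  i=5: tail/keep → 22
  i=6: tail/keep → 183
  i=7: tail/keep → 194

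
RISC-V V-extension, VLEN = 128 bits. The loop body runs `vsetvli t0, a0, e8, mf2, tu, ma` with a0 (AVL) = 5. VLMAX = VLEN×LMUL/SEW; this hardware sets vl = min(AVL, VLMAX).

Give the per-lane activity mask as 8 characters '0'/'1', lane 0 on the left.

predicate = 11111000

lanes per group: 128·1/2/8 = 8
vl = min(AVL, VLMAX) = min(5, 8) = 5
bits (lane 0 leftmost): 11111000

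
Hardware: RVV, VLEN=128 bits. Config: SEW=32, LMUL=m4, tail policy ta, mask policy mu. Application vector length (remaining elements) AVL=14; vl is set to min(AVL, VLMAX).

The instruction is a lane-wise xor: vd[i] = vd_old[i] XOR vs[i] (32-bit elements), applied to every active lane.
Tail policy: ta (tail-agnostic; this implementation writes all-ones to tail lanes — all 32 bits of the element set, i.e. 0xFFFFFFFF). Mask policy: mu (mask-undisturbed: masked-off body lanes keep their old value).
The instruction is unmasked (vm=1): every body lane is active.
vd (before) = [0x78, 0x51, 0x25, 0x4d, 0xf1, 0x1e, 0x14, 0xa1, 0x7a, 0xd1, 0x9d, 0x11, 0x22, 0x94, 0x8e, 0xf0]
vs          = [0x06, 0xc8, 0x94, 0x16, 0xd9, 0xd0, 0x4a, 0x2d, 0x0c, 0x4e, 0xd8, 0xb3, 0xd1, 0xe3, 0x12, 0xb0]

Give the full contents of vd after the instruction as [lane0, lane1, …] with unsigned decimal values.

vd = [126, 153, 177, 91, 40, 206, 94, 140, 118, 159, 69, 162, 243, 119, 4294967295, 4294967295]

lanes per group: 128·4/32 = 16
AVL=14 ≤ VLMAX=16, so vl = 14
lane  0: xor(0x78,0x06) ⇒ 0x7e
lane  1: xor(0x51,0xc8) ⇒ 0x99
lane  2: xor(0x25,0x94) ⇒ 0xb1
lane  3: xor(0x4d,0x16) ⇒ 0x5b
lane  4: xor(0xf1,0xd9) ⇒ 0x28
lane  5: xor(0x1e,0xd0) ⇒ 0xce
lane  6: xor(0x14,0x4a) ⇒ 0x5e
lane  7: xor(0xa1,0x2d) ⇒ 0x8c
lane  8: xor(0x7a,0x0c) ⇒ 0x76
lane  9: xor(0xd1,0x4e) ⇒ 0x9f
lane 10: xor(0x9d,0xd8) ⇒ 0x45
lane 11: xor(0x11,0xb3) ⇒ 0xa2
lane 12: xor(0x22,0xd1) ⇒ 0xf3
lane 13: xor(0x94,0xe3) ⇒ 0x77
lane 14: tail/ones ⇒ 0xffffffff
lane 15: tail/ones ⇒ 0xffffffff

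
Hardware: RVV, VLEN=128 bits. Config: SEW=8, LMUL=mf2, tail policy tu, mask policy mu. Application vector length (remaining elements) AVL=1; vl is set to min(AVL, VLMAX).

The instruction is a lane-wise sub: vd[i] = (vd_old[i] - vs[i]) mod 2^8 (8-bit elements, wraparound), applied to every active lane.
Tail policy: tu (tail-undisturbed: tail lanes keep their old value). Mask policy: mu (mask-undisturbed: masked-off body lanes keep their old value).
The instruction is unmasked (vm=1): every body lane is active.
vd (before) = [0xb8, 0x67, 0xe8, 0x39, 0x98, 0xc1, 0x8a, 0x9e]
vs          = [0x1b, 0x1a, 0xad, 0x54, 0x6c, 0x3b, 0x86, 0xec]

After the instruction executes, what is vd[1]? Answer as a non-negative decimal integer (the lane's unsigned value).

VLMAX = (128 × 1/2) / 8 = 8 lanes
AVL=1 ≤ VLMAX=8, so vl = 1
[0] sub(0xb8,0x1b) = 0x9d
[1] tail/keep = 0x67
[2] tail/keep = 0xe8
[3] tail/keep = 0x39
[4] tail/keep = 0x98
[5] tail/keep = 0xc1
[6] tail/keep = 0x8a
[7] tail/keep = 0x9e

vd[1] = 103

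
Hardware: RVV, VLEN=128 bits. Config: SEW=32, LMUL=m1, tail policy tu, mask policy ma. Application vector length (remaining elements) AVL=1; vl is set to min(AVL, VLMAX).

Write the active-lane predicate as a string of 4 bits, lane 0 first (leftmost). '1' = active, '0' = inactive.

VLMAX = VLEN×LMUL/SEW = 128×1/32 = 4
vl = min(AVL, VLMAX) = min(1, 4) = 1
bits (lane 0 leftmost): 1000

predicate = 1000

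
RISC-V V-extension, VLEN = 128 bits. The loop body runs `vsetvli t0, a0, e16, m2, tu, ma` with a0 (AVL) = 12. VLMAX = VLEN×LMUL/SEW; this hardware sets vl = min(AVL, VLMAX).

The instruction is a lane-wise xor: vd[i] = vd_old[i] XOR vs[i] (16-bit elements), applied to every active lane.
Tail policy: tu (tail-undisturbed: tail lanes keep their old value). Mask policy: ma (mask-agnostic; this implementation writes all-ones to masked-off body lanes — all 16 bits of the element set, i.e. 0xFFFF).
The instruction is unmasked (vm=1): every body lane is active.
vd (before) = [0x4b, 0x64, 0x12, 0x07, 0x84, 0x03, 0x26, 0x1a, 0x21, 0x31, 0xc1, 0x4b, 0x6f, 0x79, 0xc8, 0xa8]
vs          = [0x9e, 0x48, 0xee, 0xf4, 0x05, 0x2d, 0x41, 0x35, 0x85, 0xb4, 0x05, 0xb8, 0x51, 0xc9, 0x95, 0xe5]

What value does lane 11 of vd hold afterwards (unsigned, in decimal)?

VLMAX = (128 × 2) / 16 = 16 lanes
vl ← min(12, 16) = 12
[0] xor(0x4b,0x9e) = 0xd5
[1] xor(0x64,0x48) = 0x2c
[2] xor(0x12,0xee) = 0xfc
[3] xor(0x07,0xf4) = 0xf3
[4] xor(0x84,0x05) = 0x81
[5] xor(0x03,0x2d) = 0x2e
[6] xor(0x26,0x41) = 0x67
[7] xor(0x1a,0x35) = 0x2f
[8] xor(0x21,0x85) = 0xa4
[9] xor(0x31,0xb4) = 0x85
[10] xor(0xc1,0x05) = 0xc4
[11] xor(0x4b,0xb8) = 0xf3
[12] tail/keep = 0x6f
[13] tail/keep = 0x79
[14] tail/keep = 0xc8
[15] tail/keep = 0xa8

vd[11] = 243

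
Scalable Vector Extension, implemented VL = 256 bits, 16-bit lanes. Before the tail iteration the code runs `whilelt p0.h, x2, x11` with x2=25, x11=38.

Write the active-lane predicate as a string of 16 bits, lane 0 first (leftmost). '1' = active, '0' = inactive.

predicate = 1111111111111000

256-bit reg / 16-bit elem → 16 lanes
p0[j] = (25+j < 38); true for j=0..12 → 13 lanes set
bits (lane 0 leftmost): 1111111111111000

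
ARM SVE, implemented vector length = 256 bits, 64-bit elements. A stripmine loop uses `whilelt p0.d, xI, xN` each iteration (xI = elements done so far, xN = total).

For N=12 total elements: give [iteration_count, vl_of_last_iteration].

lane count: 256 div 64 = 4
N=12: ⌈12/4⌉ = 3 iters; last vl = 12 − 2×4 = 4

[iterations, last_vl] = [3, 4]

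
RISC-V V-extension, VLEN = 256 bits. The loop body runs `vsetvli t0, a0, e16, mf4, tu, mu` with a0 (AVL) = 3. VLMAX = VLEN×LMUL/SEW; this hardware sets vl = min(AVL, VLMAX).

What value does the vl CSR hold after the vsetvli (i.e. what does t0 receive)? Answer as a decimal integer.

vl = 3

VLMAX = (256 × 1/4) / 16 = 4 lanes
vl = min(AVL, VLMAX) = min(3, 4) = 3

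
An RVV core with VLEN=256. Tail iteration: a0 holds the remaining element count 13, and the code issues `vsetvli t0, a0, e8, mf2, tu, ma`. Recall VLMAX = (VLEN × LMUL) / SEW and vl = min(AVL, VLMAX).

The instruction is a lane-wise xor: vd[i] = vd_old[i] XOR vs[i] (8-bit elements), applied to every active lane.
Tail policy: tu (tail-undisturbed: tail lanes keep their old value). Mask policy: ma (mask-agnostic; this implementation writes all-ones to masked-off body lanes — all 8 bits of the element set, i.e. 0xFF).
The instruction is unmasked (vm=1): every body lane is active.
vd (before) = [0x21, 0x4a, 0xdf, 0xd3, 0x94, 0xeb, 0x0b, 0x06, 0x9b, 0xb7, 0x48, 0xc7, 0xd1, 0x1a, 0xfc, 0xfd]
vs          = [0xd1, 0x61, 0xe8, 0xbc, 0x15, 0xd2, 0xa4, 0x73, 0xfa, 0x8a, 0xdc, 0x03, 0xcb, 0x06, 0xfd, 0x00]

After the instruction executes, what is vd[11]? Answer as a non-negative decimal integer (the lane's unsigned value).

VLMAX = VLEN×LMUL/SEW = 256×1/2/8 = 16
vl ← min(13, 16) = 13
vd[0] xor(0x21,0xd1) -> 0xf0
vd[1] xor(0x4a,0x61) -> 0x2b
vd[2] xor(0xdf,0xe8) -> 0x37
vd[3] xor(0xd3,0xbc) -> 0x6f
vd[4] xor(0x94,0x15) -> 0x81
vd[5] xor(0xeb,0xd2) -> 0x39
vd[6] xor(0x0b,0xa4) -> 0xaf
vd[7] xor(0x06,0x73) -> 0x75
vd[8] xor(0x9b,0xfa) -> 0x61
vd[9] xor(0xb7,0x8a) -> 0x3d
vd[10] xor(0x48,0xdc) -> 0x94
vd[11] xor(0xc7,0x03) -> 0xc4
vd[12] xor(0xd1,0xcb) -> 0x1a
vd[13] tail/keep -> 0x1a
vd[14] tail/keep -> 0xfc
vd[15] tail/keep -> 0xfd

vd[11] = 196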